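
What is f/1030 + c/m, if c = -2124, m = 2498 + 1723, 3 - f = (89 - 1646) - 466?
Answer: 353557/241535 ≈ 1.4638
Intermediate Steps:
f = 2026 (f = 3 - ((89 - 1646) - 466) = 3 - (-1557 - 466) = 3 - 1*(-2023) = 3 + 2023 = 2026)
m = 4221
f/1030 + c/m = 2026/1030 - 2124/4221 = 2026*(1/1030) - 2124*1/4221 = 1013/515 - 236/469 = 353557/241535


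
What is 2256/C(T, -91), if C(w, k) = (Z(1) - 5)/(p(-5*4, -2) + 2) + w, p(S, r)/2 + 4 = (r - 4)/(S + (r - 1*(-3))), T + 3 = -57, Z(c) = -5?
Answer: -115056/2965 ≈ -38.805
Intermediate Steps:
T = -60 (T = -3 - 57 = -60)
p(S, r) = -8 + 2*(-4 + r)/(3 + S + r) (p(S, r) = -8 + 2*((r - 4)/(S + (r - 1*(-3)))) = -8 + 2*((-4 + r)/(S + (r + 3))) = -8 + 2*((-4 + r)/(S + (3 + r))) = -8 + 2*((-4 + r)/(3 + S + r)) = -8 + 2*(-4 + r)/(3 + S + r))
C(w, k) = 95/51 + w (C(w, k) = (-5 - 5)/(2*(-16 - (-20)*4 - 3*(-2))/(3 - 5*4 - 2) + 2) + w = -10/(2*(-16 - 4*(-20) + 6)/(3 - 20 - 2) + 2) + w = -10/(2*(-16 + 80 + 6)/(-19) + 2) + w = -10/(2*(-1/19)*70 + 2) + w = -10/(-140/19 + 2) + w = -10/(-102/19) + w = -10*(-19/102) + w = 95/51 + w)
2256/C(T, -91) = 2256/(95/51 - 60) = 2256/(-2965/51) = 2256*(-51/2965) = -115056/2965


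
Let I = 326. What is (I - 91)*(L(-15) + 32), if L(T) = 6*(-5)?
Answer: 470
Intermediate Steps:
L(T) = -30
(I - 91)*(L(-15) + 32) = (326 - 91)*(-30 + 32) = 235*2 = 470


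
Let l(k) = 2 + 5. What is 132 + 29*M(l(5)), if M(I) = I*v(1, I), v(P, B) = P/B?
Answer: 161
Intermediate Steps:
l(k) = 7
M(I) = 1 (M(I) = I*(1/I) = I/I = 1)
132 + 29*M(l(5)) = 132 + 29*1 = 132 + 29 = 161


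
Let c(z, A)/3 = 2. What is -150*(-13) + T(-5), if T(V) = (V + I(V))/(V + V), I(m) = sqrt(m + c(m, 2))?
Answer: 9752/5 ≈ 1950.4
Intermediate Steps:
c(z, A) = 6 (c(z, A) = 3*2 = 6)
I(m) = sqrt(6 + m) (I(m) = sqrt(m + 6) = sqrt(6 + m))
T(V) = (V + sqrt(6 + V))/(2*V) (T(V) = (V + sqrt(6 + V))/(V + V) = (V + sqrt(6 + V))/((2*V)) = (V + sqrt(6 + V))*(1/(2*V)) = (V + sqrt(6 + V))/(2*V))
-150*(-13) + T(-5) = -150*(-13) + (1/2)*(-5 + sqrt(6 - 5))/(-5) = 1950 + (1/2)*(-1/5)*(-5 + sqrt(1)) = 1950 + (1/2)*(-1/5)*(-5 + 1) = 1950 + (1/2)*(-1/5)*(-4) = 1950 + 2/5 = 9752/5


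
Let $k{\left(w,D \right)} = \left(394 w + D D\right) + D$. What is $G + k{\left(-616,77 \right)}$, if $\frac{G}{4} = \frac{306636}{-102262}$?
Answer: $- \frac{12103218710}{51131} \approx -2.3671 \cdot 10^{5}$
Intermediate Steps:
$k{\left(w,D \right)} = D + D^{2} + 394 w$ ($k{\left(w,D \right)} = \left(394 w + D^{2}\right) + D = \left(D^{2} + 394 w\right) + D = D + D^{2} + 394 w$)
$G = - \frac{613272}{51131}$ ($G = 4 \frac{306636}{-102262} = 4 \cdot 306636 \left(- \frac{1}{102262}\right) = 4 \left(- \frac{153318}{51131}\right) = - \frac{613272}{51131} \approx -11.994$)
$G + k{\left(-616,77 \right)} = - \frac{613272}{51131} + \left(77 + 77^{2} + 394 \left(-616\right)\right) = - \frac{613272}{51131} + \left(77 + 5929 - 242704\right) = - \frac{613272}{51131} - 236698 = - \frac{12103218710}{51131}$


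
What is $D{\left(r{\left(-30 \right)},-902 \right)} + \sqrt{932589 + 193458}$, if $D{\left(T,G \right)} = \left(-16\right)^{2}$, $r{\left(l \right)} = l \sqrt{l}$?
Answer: $256 + 13 \sqrt{6663} \approx 1317.2$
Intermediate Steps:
$r{\left(l \right)} = l^{\frac{3}{2}}$
$D{\left(T,G \right)} = 256$
$D{\left(r{\left(-30 \right)},-902 \right)} + \sqrt{932589 + 193458} = 256 + \sqrt{932589 + 193458} = 256 + \sqrt{1126047} = 256 + 13 \sqrt{6663}$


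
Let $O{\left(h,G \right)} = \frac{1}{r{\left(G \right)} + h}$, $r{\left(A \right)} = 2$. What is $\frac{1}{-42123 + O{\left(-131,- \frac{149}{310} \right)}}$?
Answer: $- \frac{129}{5433868} \approx -2.374 \cdot 10^{-5}$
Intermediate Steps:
$O{\left(h,G \right)} = \frac{1}{2 + h}$
$\frac{1}{-42123 + O{\left(-131,- \frac{149}{310} \right)}} = \frac{1}{-42123 + \frac{1}{2 - 131}} = \frac{1}{-42123 + \frac{1}{-129}} = \frac{1}{-42123 - \frac{1}{129}} = \frac{1}{- \frac{5433868}{129}} = - \frac{129}{5433868}$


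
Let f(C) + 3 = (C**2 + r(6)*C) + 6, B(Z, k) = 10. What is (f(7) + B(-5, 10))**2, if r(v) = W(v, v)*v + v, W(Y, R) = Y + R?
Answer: 369664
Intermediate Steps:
W(Y, R) = R + Y
r(v) = v + 2*v**2 (r(v) = (v + v)*v + v = (2*v)*v + v = 2*v**2 + v = v + 2*v**2)
f(C) = 3 + C**2 + 78*C (f(C) = -3 + ((C**2 + (6*(1 + 2*6))*C) + 6) = -3 + ((C**2 + (6*(1 + 12))*C) + 6) = -3 + ((C**2 + (6*13)*C) + 6) = -3 + ((C**2 + 78*C) + 6) = -3 + (6 + C**2 + 78*C) = 3 + C**2 + 78*C)
(f(7) + B(-5, 10))**2 = ((3 + 7**2 + 78*7) + 10)**2 = ((3 + 49 + 546) + 10)**2 = (598 + 10)**2 = 608**2 = 369664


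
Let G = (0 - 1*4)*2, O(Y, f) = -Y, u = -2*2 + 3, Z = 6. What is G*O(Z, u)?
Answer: 48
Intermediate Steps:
u = -1 (u = -4 + 3 = -1)
G = -8 (G = (0 - 4)*2 = -4*2 = -8)
G*O(Z, u) = -(-8)*6 = -8*(-6) = 48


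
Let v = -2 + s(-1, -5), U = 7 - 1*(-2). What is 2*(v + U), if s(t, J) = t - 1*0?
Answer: 12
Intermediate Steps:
U = 9 (U = 7 + 2 = 9)
s(t, J) = t (s(t, J) = t + 0 = t)
v = -3 (v = -2 - 1 = -3)
2*(v + U) = 2*(-3 + 9) = 2*6 = 12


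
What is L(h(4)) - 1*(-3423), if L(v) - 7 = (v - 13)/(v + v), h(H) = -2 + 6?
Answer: 27431/8 ≈ 3428.9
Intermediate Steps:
h(H) = 4
L(v) = 7 + (-13 + v)/(2*v) (L(v) = 7 + (v - 13)/(v + v) = 7 + (-13 + v)/((2*v)) = 7 + (-13 + v)*(1/(2*v)) = 7 + (-13 + v)/(2*v))
L(h(4)) - 1*(-3423) = (½)*(-13 + 15*4)/4 - 1*(-3423) = (½)*(¼)*(-13 + 60) + 3423 = (½)*(¼)*47 + 3423 = 47/8 + 3423 = 27431/8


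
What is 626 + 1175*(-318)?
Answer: -373024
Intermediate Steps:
626 + 1175*(-318) = 626 - 373650 = -373024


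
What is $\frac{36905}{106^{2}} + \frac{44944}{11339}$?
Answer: $\frac{923456579}{127405004} \approx 7.2482$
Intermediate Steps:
$\frac{36905}{106^{2}} + \frac{44944}{11339} = \frac{36905}{11236} + 44944 \cdot \frac{1}{11339} = 36905 \cdot \frac{1}{11236} + \frac{44944}{11339} = \frac{36905}{11236} + \frac{44944}{11339} = \frac{923456579}{127405004}$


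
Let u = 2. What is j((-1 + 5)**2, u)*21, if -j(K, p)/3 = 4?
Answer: -252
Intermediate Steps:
j(K, p) = -12 (j(K, p) = -3*4 = -12)
j((-1 + 5)**2, u)*21 = -12*21 = -252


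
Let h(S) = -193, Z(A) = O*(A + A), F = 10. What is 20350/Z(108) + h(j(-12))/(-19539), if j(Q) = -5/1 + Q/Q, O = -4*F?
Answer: -4399457/1875744 ≈ -2.3454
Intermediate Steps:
O = -40 (O = -4*10 = -40)
Z(A) = -80*A (Z(A) = -40*(A + A) = -80*A)
j(Q) = -4 (j(Q) = -5*1 + 1 = -5 + 1 = -4)
20350/Z(108) + h(j(-12))/(-19539) = 20350/((-80*108)) - 193/(-19539) = 20350/(-8640) - 193*(-1/19539) = 20350*(-1/8640) + 193/19539 = -2035/864 + 193/19539 = -4399457/1875744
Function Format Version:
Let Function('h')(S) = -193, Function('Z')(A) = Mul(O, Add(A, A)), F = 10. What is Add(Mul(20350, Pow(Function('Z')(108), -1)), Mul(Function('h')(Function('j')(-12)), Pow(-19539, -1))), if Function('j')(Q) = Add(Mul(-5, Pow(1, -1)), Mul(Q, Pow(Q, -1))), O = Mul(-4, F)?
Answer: Rational(-4399457, 1875744) ≈ -2.3454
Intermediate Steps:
O = -40 (O = Mul(-4, 10) = -40)
Function('Z')(A) = Mul(-80, A) (Function('Z')(A) = Mul(-40, Add(A, A)) = Mul(-40, Mul(2, A)) = Mul(-80, A))
Function('j')(Q) = -4 (Function('j')(Q) = Add(Mul(-5, 1), 1) = Add(-5, 1) = -4)
Add(Mul(20350, Pow(Function('Z')(108), -1)), Mul(Function('h')(Function('j')(-12)), Pow(-19539, -1))) = Add(Mul(20350, Pow(Mul(-80, 108), -1)), Mul(-193, Pow(-19539, -1))) = Add(Mul(20350, Pow(-8640, -1)), Mul(-193, Rational(-1, 19539))) = Add(Mul(20350, Rational(-1, 8640)), Rational(193, 19539)) = Add(Rational(-2035, 864), Rational(193, 19539)) = Rational(-4399457, 1875744)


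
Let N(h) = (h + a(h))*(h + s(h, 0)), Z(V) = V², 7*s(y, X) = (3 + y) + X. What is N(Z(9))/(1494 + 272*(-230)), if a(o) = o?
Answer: -7533/30533 ≈ -0.24672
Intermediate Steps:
s(y, X) = 3/7 + X/7 + y/7 (s(y, X) = ((3 + y) + X)/7 = (3 + X + y)/7 = 3/7 + X/7 + y/7)
N(h) = 2*h*(3/7 + 8*h/7) (N(h) = (h + h)*(h + (3/7 + (⅐)*0 + h/7)) = (2*h)*(h + (3/7 + 0 + h/7)) = (2*h)*(h + (3/7 + h/7)) = (2*h)*(3/7 + 8*h/7) = 2*h*(3/7 + 8*h/7))
N(Z(9))/(1494 + 272*(-230)) = ((2/7)*9²*(3 + 8*9²))/(1494 + 272*(-230)) = ((2/7)*81*(3 + 8*81))/(1494 - 62560) = ((2/7)*81*(3 + 648))/(-61066) = ((2/7)*81*651)*(-1/61066) = 15066*(-1/61066) = -7533/30533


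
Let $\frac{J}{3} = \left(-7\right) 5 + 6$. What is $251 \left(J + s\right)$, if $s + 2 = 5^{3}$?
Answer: $9036$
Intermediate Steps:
$s = 123$ ($s = -2 + 5^{3} = -2 + 125 = 123$)
$J = -87$ ($J = 3 \left(\left(-7\right) 5 + 6\right) = 3 \left(-35 + 6\right) = 3 \left(-29\right) = -87$)
$251 \left(J + s\right) = 251 \left(-87 + 123\right) = 251 \cdot 36 = 9036$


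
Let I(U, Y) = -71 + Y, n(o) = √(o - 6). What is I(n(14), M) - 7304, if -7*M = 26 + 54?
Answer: -51705/7 ≈ -7386.4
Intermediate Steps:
n(o) = √(-6 + o)
M = -80/7 (M = -(26 + 54)/7 = -⅐*80 = -80/7 ≈ -11.429)
I(n(14), M) - 7304 = (-71 - 80/7) - 7304 = -577/7 - 7304 = -51705/7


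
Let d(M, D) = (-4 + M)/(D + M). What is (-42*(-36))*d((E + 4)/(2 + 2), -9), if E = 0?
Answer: 567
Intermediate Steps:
d(M, D) = (-4 + M)/(D + M)
(-42*(-36))*d((E + 4)/(2 + 2), -9) = (-42*(-36))*((-4 + (0 + 4)/(2 + 2))/(-9 + (0 + 4)/(2 + 2))) = 1512*((-4 + 4/4)/(-9 + 4/4)) = 1512*((-4 + 4*(¼))/(-9 + 4*(¼))) = 1512*((-4 + 1)/(-9 + 1)) = 1512*(-3/(-8)) = 1512*(-⅛*(-3)) = 1512*(3/8) = 567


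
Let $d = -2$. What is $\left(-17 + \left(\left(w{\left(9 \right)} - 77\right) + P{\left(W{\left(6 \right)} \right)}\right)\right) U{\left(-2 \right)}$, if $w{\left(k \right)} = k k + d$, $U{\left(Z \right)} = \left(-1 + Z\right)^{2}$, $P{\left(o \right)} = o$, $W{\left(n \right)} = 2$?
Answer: $-117$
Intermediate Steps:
$w{\left(k \right)} = -2 + k^{2}$ ($w{\left(k \right)} = k k - 2 = k^{2} - 2 = -2 + k^{2}$)
$\left(-17 + \left(\left(w{\left(9 \right)} - 77\right) + P{\left(W{\left(6 \right)} \right)}\right)\right) U{\left(-2 \right)} = \left(-17 + \left(\left(\left(-2 + 9^{2}\right) - 77\right) + 2\right)\right) \left(-1 - 2\right)^{2} = \left(-17 + \left(\left(\left(-2 + 81\right) - 77\right) + 2\right)\right) \left(-3\right)^{2} = \left(-17 + \left(\left(79 - 77\right) + 2\right)\right) 9 = \left(-17 + \left(2 + 2\right)\right) 9 = \left(-17 + 4\right) 9 = \left(-13\right) 9 = -117$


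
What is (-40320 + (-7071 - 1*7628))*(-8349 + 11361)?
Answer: -165717228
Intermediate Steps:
(-40320 + (-7071 - 1*7628))*(-8349 + 11361) = (-40320 + (-7071 - 7628))*3012 = (-40320 - 14699)*3012 = -55019*3012 = -165717228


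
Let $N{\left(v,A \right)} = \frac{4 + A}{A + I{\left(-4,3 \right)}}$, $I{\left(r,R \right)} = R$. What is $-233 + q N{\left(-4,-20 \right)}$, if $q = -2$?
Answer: $- \frac{3993}{17} \approx -234.88$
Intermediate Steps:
$N{\left(v,A \right)} = \frac{4 + A}{3 + A}$ ($N{\left(v,A \right)} = \frac{4 + A}{A + 3} = \frac{4 + A}{3 + A}$)
$-233 + q N{\left(-4,-20 \right)} = -233 - 2 \frac{4 - 20}{3 - 20} = -233 - 2 \frac{1}{-17} \left(-16\right) = -233 - 2 \left(\left(- \frac{1}{17}\right) \left(-16\right)\right) = -233 - \frac{32}{17} = - \frac{3993}{17}$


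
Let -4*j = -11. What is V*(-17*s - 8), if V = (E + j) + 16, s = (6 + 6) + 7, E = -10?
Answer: -11585/4 ≈ -2896.3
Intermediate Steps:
j = 11/4 (j = -¼*(-11) = 11/4 ≈ 2.7500)
s = 19 (s = 12 + 7 = 19)
V = 35/4 (V = (-10 + 11/4) + 16 = -29/4 + 16 = 35/4 ≈ 8.7500)
V*(-17*s - 8) = 35*(-17*19 - 8)/4 = 35*(-323 - 8)/4 = (35/4)*(-331) = -11585/4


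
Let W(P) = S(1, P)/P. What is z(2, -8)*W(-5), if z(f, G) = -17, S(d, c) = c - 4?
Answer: -153/5 ≈ -30.600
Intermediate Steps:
S(d, c) = -4 + c
W(P) = (-4 + P)/P
z(2, -8)*W(-5) = -17*(-4 - 5)/(-5) = -(-17)*(-9)/5 = -17*9/5 = -153/5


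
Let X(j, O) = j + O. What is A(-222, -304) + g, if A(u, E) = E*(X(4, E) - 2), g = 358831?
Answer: 450639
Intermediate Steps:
X(j, O) = O + j
A(u, E) = E*(2 + E) (A(u, E) = E*((E + 4) - 2) = E*((4 + E) - 2) = E*(2 + E))
A(-222, -304) + g = -304*(2 - 304) + 358831 = -304*(-302) + 358831 = 91808 + 358831 = 450639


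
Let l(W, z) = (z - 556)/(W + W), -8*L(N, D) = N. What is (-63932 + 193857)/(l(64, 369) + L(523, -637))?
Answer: -3326080/1711 ≈ -1943.9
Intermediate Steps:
L(N, D) = -N/8
l(W, z) = (-556 + z)/(2*W) (l(W, z) = (-556 + z)/((2*W)) = (-556 + z)*(1/(2*W)) = (-556 + z)/(2*W))
(-63932 + 193857)/(l(64, 369) + L(523, -637)) = (-63932 + 193857)/((1/2)*(-556 + 369)/64 - 1/8*523) = 129925/((1/2)*(1/64)*(-187) - 523/8) = 129925/(-187/128 - 523/8) = 129925/(-8555/128) = 129925*(-128/8555) = -3326080/1711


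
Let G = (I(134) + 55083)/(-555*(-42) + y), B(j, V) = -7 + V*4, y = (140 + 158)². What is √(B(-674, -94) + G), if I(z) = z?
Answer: I*√4807946666730/112114 ≈ 19.558*I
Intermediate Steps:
y = 88804 (y = 298² = 88804)
B(j, V) = -7 + 4*V
G = 55217/112114 (G = (134 + 55083)/(-555*(-42) + 88804) = 55217/(23310 + 88804) = 55217/112114 ≈ 0.49251)
√(B(-674, -94) + G) = √((-7 + 4*(-94)) + 55217/112114) = √((-7 - 376) + 55217/112114) = √(-383 + 55217/112114) = √(-42884445/112114) = I*√4807946666730/112114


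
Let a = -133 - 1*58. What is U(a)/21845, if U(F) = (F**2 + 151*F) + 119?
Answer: 7759/21845 ≈ 0.35518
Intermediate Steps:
a = -191 (a = -133 - 58 = -191)
U(F) = 119 + F**2 + 151*F
U(a)/21845 = (119 + (-191)**2 + 151*(-191))/21845 = (119 + 36481 - 28841)*(1/21845) = 7759*(1/21845) = 7759/21845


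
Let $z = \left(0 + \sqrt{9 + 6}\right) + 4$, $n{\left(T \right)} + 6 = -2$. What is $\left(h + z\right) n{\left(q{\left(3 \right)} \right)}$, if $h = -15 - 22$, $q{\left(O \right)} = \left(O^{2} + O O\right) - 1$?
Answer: $264 - 8 \sqrt{15} \approx 233.02$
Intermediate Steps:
$q{\left(O \right)} = -1 + 2 O^{2}$ ($q{\left(O \right)} = \left(O^{2} + O^{2}\right) - 1 = 2 O^{2} - 1 = -1 + 2 O^{2}$)
$n{\left(T \right)} = -8$ ($n{\left(T \right)} = -6 - 2 = -8$)
$h = -37$ ($h = -15 - 22 = -37$)
$z = 4 + \sqrt{15}$ ($z = \left(0 + \sqrt{15}\right) + 4 = \sqrt{15} + 4 = 4 + \sqrt{15} \approx 7.873$)
$\left(h + z\right) n{\left(q{\left(3 \right)} \right)} = \left(-37 + \left(4 + \sqrt{15}\right)\right) \left(-8\right) = \left(-33 + \sqrt{15}\right) \left(-8\right) = 264 - 8 \sqrt{15}$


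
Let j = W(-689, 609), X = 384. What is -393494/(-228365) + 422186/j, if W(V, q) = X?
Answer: 48281803793/43846080 ≈ 1101.2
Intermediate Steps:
W(V, q) = 384
j = 384
-393494/(-228365) + 422186/j = -393494/(-228365) + 422186/384 = -393494*(-1/228365) + 422186*(1/384) = 393494/228365 + 211093/192 = 48281803793/43846080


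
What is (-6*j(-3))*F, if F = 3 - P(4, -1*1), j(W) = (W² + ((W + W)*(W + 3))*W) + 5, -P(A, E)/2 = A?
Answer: -924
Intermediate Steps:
P(A, E) = -2*A
j(W) = 5 + W² + 2*W²*(3 + W) (j(W) = (W² + ((2*W)*(3 + W))*W) + 5 = (W² + (2*W*(3 + W))*W) + 5 = (W² + 2*W²*(3 + W)) + 5 = 5 + W² + 2*W²*(3 + W))
F = 11 (F = 3 - (-2)*4 = 3 - 1*(-8) = 3 + 8 = 11)
(-6*j(-3))*F = -6*(5 + 2*(-3)³ + 7*(-3)²)*11 = -6*(5 + 2*(-27) + 7*9)*11 = -6*(5 - 54 + 63)*11 = -6*14*11 = -84*11 = -924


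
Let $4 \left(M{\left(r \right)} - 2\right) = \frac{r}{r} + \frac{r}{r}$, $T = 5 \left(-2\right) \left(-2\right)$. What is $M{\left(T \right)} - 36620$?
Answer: $- \frac{73235}{2} \approx -36618.0$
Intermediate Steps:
$T = 20$ ($T = \left(-10\right) \left(-2\right) = 20$)
$M{\left(r \right)} = \frac{5}{2}$ ($M{\left(r \right)} = 2 + \frac{\frac{r}{r} + \frac{r}{r}}{4} = 2 + \frac{1 + 1}{4} = 2 + \frac{1}{4} \cdot 2 = 2 + \frac{1}{2} = \frac{5}{2}$)
$M{\left(T \right)} - 36620 = \frac{5}{2} - 36620 = - \frac{73235}{2}$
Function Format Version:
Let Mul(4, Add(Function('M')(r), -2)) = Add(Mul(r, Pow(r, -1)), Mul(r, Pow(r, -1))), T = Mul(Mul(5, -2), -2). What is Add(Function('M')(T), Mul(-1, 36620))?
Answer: Rational(-73235, 2) ≈ -36618.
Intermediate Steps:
T = 20 (T = Mul(-10, -2) = 20)
Function('M')(r) = Rational(5, 2) (Function('M')(r) = Add(2, Mul(Rational(1, 4), Add(Mul(r, Pow(r, -1)), Mul(r, Pow(r, -1))))) = Add(2, Mul(Rational(1, 4), Add(1, 1))) = Add(2, Mul(Rational(1, 4), 2)) = Add(2, Rational(1, 2)) = Rational(5, 2))
Add(Function('M')(T), Mul(-1, 36620)) = Add(Rational(5, 2), Mul(-1, 36620)) = Add(Rational(5, 2), -36620) = Rational(-73235, 2)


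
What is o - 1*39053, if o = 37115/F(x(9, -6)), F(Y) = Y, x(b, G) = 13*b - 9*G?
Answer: -6640948/171 ≈ -38836.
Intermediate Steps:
x(b, G) = -9*G + 13*b
o = 37115/171 (o = 37115/(-9*(-6) + 13*9) = 37115/(54 + 117) = 37115/171 ≈ 217.05)
o - 1*39053 = 37115/171 - 1*39053 = 37115/171 - 39053 = -6640948/171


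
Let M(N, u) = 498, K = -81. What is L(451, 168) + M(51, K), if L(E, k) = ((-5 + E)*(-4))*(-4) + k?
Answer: 7802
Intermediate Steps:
L(E, k) = -80 + k + 16*E (L(E, k) = (20 - 4*E)*(-4) + k = (-80 + 16*E) + k = -80 + k + 16*E)
L(451, 168) + M(51, K) = (-80 + 168 + 16*451) + 498 = (-80 + 168 + 7216) + 498 = 7304 + 498 = 7802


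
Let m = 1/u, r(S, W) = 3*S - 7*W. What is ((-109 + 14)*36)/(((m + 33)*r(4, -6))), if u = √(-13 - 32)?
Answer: -47025/24503 - 95*I*√5/24503 ≈ -1.9192 - 0.0086694*I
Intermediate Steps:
r(S, W) = -7*W + 3*S
u = 3*I*√5 (u = √(-45) = 3*I*√5 ≈ 6.7082*I)
m = -I*√5/15 (m = 1/(3*I*√5) = -I*√5/15 ≈ -0.14907*I)
((-109 + 14)*36)/(((m + 33)*r(4, -6))) = ((-109 + 14)*36)/(((-I*√5/15 + 33)*(-7*(-6) + 3*4))) = (-95*36)/(((33 - I*√5/15)*(42 + 12))) = -3420*1/(54*(33 - I*√5/15)) = -3420/(1782 - 18*I*√5/5)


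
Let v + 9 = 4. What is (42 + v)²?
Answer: 1369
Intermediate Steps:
v = -5 (v = -9 + 4 = -5)
(42 + v)² = (42 - 5)² = 37² = 1369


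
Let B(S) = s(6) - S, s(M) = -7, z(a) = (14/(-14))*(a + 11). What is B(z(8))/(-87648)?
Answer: -1/7304 ≈ -0.00013691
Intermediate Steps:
z(a) = -11 - a (z(a) = (14*(-1/14))*(11 + a) = -(11 + a) = -11 - a)
B(S) = -7 - S
B(z(8))/(-87648) = (-7 - (-11 - 1*8))/(-87648) = (-7 - (-11 - 8))*(-1/87648) = (-7 - 1*(-19))*(-1/87648) = (-7 + 19)*(-1/87648) = 12*(-1/87648) = -1/7304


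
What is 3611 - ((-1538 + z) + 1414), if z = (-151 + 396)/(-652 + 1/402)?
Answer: 979053195/262103 ≈ 3735.4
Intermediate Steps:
z = -98490/262103 (z = 245/(-652 + 1/402) = 245/(-262103/402) = 245*(-402/262103) = -98490/262103 ≈ -0.37577)
3611 - ((-1538 + z) + 1414) = 3611 - ((-1538 - 98490/262103) + 1414) = 3611 - (-403212904/262103 + 1414) = 3611 - 1*(-32599262/262103) = 3611 + 32599262/262103 = 979053195/262103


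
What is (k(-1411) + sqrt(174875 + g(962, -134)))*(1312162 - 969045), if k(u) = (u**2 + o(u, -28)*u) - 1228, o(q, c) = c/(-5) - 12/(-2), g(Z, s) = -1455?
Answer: 3385407456359/5 + 686234*sqrt(43355) ≈ 6.7722e+11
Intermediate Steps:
o(q, c) = 6 - c/5 (o(q, c) = c*(-1/5) - 12*(-1/2) = -c/5 + 6 = 6 - c/5)
k(u) = -1228 + u**2 + 58*u/5 (k(u) = (u**2 + (6 - 1/5*(-28))*u) - 1228 = (u**2 + (6 + 28/5)*u) - 1228 = (u**2 + 58*u/5) - 1228 = -1228 + u**2 + 58*u/5)
(k(-1411) + sqrt(174875 + g(962, -134)))*(1312162 - 969045) = ((-1228 + (-1411)**2 + (58/5)*(-1411)) + sqrt(174875 - 1455))*(1312162 - 969045) = ((-1228 + 1990921 - 81838/5) + sqrt(173420))*343117 = (9866627/5 + 2*sqrt(43355))*343117 = 3385407456359/5 + 686234*sqrt(43355)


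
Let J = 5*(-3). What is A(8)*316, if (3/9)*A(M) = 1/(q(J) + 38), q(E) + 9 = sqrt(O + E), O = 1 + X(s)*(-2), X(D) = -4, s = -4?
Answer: 27492/847 - 948*I*sqrt(6)/847 ≈ 32.458 - 2.7416*I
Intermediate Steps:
O = 9 (O = 1 - 4*(-2) = 1 + 8 = 9)
J = -15
q(E) = -9 + sqrt(9 + E)
A(M) = 3/(29 + I*sqrt(6)) (A(M) = 3/((-9 + sqrt(9 - 15)) + 38) = 3/((-9 + sqrt(-6)) + 38) = 3/((-9 + I*sqrt(6)) + 38) = 3/(29 + I*sqrt(6)))
A(8)*316 = (87/847 - 3*I*sqrt(6)/847)*316 = 27492/847 - 948*I*sqrt(6)/847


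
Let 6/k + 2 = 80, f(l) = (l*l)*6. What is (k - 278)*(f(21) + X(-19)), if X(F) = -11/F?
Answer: -181679705/247 ≈ -7.3555e+5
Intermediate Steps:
f(l) = 6*l² (f(l) = l²*6 = 6*l²)
k = 1/13 (k = 6/(-2 + 80) = 6/78 = 6*(1/78) = 1/13 ≈ 0.076923)
(k - 278)*(f(21) + X(-19)) = (1/13 - 278)*(6*21² - 11/(-19)) = -3613*(6*441 - 11*(-1/19))/13 = -3613*(2646 + 11/19)/13 = -3613/13*50285/19 = -181679705/247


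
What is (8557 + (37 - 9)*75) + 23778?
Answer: 34435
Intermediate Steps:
(8557 + (37 - 9)*75) + 23778 = (8557 + 28*75) + 23778 = (8557 + 2100) + 23778 = 10657 + 23778 = 34435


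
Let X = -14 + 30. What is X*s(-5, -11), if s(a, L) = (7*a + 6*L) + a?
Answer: -1696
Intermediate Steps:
s(a, L) = 6*L + 8*a (s(a, L) = (6*L + 7*a) + a = 6*L + 8*a)
X = 16
X*s(-5, -11) = 16*(6*(-11) + 8*(-5)) = 16*(-66 - 40) = 16*(-106) = -1696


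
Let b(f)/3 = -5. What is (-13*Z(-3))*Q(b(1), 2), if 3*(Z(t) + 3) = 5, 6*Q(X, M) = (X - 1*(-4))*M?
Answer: -572/9 ≈ -63.556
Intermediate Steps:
b(f) = -15 (b(f) = 3*(-5) = -15)
Q(X, M) = M*(4 + X)/6 (Q(X, M) = ((X - 1*(-4))*M)/6 = ((X + 4)*M)/6 = ((4 + X)*M)/6 = (M*(4 + X))/6 = M*(4 + X)/6)
Z(t) = -4/3 (Z(t) = -3 + (⅓)*5 = -3 + 5/3 = -4/3)
(-13*Z(-3))*Q(b(1), 2) = (-13*(-4/3))*((⅙)*2*(4 - 15)) = 52*((⅙)*2*(-11))/3 = (52/3)*(-11/3) = -572/9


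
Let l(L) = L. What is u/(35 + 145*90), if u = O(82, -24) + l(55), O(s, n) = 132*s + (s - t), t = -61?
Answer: 11022/13085 ≈ 0.84234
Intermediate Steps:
O(s, n) = 61 + 133*s (O(s, n) = 132*s + (s - 1*(-61)) = 132*s + (s + 61) = 132*s + (61 + s) = 61 + 133*s)
u = 11022 (u = (61 + 133*82) + 55 = (61 + 10906) + 55 = 10967 + 55 = 11022)
u/(35 + 145*90) = 11022/(35 + 145*90) = 11022/(35 + 13050) = 11022/13085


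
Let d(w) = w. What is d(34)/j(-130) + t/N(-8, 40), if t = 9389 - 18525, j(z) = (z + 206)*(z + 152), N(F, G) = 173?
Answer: -7634755/144628 ≈ -52.789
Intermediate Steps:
j(z) = (152 + z)*(206 + z) (j(z) = (206 + z)*(152 + z) = (152 + z)*(206 + z))
t = -9136
d(34)/j(-130) + t/N(-8, 40) = 34/(31312 + (-130)² + 358*(-130)) - 9136/173 = 34/(31312 + 16900 - 46540) - 9136*1/173 = 34/1672 - 9136/173 = 34*(1/1672) - 9136/173 = 17/836 - 9136/173 = -7634755/144628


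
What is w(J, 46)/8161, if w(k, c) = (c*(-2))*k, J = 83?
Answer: -7636/8161 ≈ -0.93567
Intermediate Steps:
w(k, c) = -2*c*k (w(k, c) = (-2*c)*k = -2*c*k)
w(J, 46)/8161 = -2*46*83/8161 = -7636*1/8161 = -7636/8161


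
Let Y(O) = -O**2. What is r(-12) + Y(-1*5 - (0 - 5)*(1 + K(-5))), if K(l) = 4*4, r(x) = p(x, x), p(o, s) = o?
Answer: -6412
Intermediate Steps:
r(x) = x
K(l) = 16
r(-12) + Y(-1*5 - (0 - 5)*(1 + K(-5))) = -12 - (-1*5 - (0 - 5)*(1 + 16))**2 = -12 - (-5 - (-5)*17)**2 = -12 - (-5 - 1*(-85))**2 = -12 - (-5 + 85)**2 = -12 - 1*80**2 = -12 - 1*6400 = -12 - 6400 = -6412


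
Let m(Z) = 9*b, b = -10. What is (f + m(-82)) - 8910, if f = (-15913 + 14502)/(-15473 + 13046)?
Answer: -21841589/2427 ≈ -8999.4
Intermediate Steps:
m(Z) = -90 (m(Z) = 9*(-10) = -90)
f = 1411/2427 (f = -1411/(-2427) = -1411*(-1/2427) = 1411/2427 ≈ 0.58138)
(f + m(-82)) - 8910 = (1411/2427 - 90) - 8910 = -217019/2427 - 8910 = -21841589/2427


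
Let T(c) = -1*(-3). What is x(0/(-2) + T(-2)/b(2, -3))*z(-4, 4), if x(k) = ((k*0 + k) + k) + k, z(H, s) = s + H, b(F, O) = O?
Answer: 0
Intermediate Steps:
T(c) = 3
z(H, s) = H + s
x(k) = 3*k (x(k) = ((0 + k) + k) + k = (k + k) + k = 2*k + k = 3*k)
x(0/(-2) + T(-2)/b(2, -3))*z(-4, 4) = (3*(0/(-2) + 3/(-3)))*(-4 + 4) = (3*(0*(-½) + 3*(-⅓)))*0 = (3*(0 - 1))*0 = (3*(-1))*0 = -3*0 = 0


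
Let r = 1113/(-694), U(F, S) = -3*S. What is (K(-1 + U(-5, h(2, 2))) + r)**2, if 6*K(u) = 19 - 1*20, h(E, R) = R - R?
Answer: 3396649/1083681 ≈ 3.1344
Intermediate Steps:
h(E, R) = 0
K(u) = -1/6 (K(u) = (19 - 1*20)/6 = (19 - 20)/6 = (1/6)*(-1) = -1/6)
r = -1113/694 (r = 1113*(-1/694) = -1113/694 ≈ -1.6037)
(K(-1 + U(-5, h(2, 2))) + r)**2 = (-1/6 - 1113/694)**2 = (-1843/1041)**2 = 3396649/1083681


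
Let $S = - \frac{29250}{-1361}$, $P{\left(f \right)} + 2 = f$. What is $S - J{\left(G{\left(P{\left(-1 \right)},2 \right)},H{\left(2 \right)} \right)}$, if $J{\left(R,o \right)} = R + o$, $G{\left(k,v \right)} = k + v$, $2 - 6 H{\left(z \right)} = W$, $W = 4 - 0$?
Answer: $\frac{93194}{4083} \approx 22.825$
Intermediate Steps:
$P{\left(f \right)} = -2 + f$
$W = 4$ ($W = 4 + 0 = 4$)
$H{\left(z \right)} = - \frac{1}{3}$ ($H{\left(z \right)} = \frac{1}{3} - \frac{2}{3} = - \frac{1}{3}$)
$S = \frac{29250}{1361}$ ($S = \left(-29250\right) \left(- \frac{1}{1361}\right) = \frac{29250}{1361} \approx 21.492$)
$S - J{\left(G{\left(P{\left(-1 \right)},2 \right)},H{\left(2 \right)} \right)} = \frac{29250}{1361} - \left(\left(\left(-2 - 1\right) + 2\right) - \frac{1}{3}\right) = \frac{29250}{1361} - \left(\left(-3 + 2\right) - \frac{1}{3}\right) = \frac{29250}{1361} - \left(-1 - \frac{1}{3}\right) = \frac{29250}{1361} - - \frac{4}{3} = \frac{29250}{1361} + \frac{4}{3} = \frac{93194}{4083}$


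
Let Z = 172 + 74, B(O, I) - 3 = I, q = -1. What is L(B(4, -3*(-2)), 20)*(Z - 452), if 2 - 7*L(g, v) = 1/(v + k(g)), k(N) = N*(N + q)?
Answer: -18849/322 ≈ -58.537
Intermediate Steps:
B(O, I) = 3 + I
Z = 246
k(N) = N*(-1 + N) (k(N) = N*(N - 1) = N*(-1 + N))
L(g, v) = 2/7 - 1/(7*(v + g*(-1 + g)))
L(B(4, -3*(-2)), 20)*(Z - 452) = ((-1 + 2*20 + 2*(3 - 3*(-2))*(-1 + (3 - 3*(-2))))/(7*(20 + (3 - 3*(-2))*(-1 + (3 - 3*(-2))))))*(246 - 452) = ((-1 + 40 + 2*(3 + 6)*(-1 + (3 + 6)))/(7*(20 + (3 + 6)*(-1 + (3 + 6)))))*(-206) = ((-1 + 40 + 2*9*(-1 + 9))/(7*(20 + 9*(-1 + 9))))*(-206) = ((-1 + 40 + 2*9*8)/(7*(20 + 9*8)))*(-206) = ((-1 + 40 + 144)/(7*(20 + 72)))*(-206) = ((1/7)*183/92)*(-206) = ((1/7)*(1/92)*183)*(-206) = (183/644)*(-206) = -18849/322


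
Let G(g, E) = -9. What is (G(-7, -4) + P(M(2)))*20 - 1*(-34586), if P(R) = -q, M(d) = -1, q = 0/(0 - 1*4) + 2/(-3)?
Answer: 103258/3 ≈ 34419.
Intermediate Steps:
q = -⅔ (q = 0/(0 - 4) + 2*(-⅓) = 0/(-4) - ⅔ = 0*(-¼) - ⅔ = 0 - ⅔ = -⅔ ≈ -0.66667)
P(R) = ⅔ (P(R) = -1*(-⅔) = ⅔)
(G(-7, -4) + P(M(2)))*20 - 1*(-34586) = (-9 + ⅔)*20 - 1*(-34586) = -25/3*20 + 34586 = -500/3 + 34586 = 103258/3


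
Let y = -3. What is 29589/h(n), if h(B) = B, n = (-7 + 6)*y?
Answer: 9863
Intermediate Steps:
n = 3 (n = (-7 + 6)*(-3) = -1*(-3) = 3)
29589/h(n) = 29589/3 = 29589*(⅓) = 9863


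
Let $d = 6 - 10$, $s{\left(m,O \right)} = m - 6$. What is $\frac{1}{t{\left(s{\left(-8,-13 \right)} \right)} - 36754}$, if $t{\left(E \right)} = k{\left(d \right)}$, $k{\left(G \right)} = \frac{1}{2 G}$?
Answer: $- \frac{8}{294033} \approx -2.7208 \cdot 10^{-5}$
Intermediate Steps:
$s{\left(m,O \right)} = -6 + m$ ($s{\left(m,O \right)} = m - 6 = -6 + m$)
$d = -4$ ($d = 6 - 10 = -4$)
$k{\left(G \right)} = \frac{1}{2 G}$
$t{\left(E \right)} = - \frac{1}{8}$ ($t{\left(E \right)} = \frac{1}{2 \left(-4\right)} = \frac{1}{2} \left(- \frac{1}{4}\right) = - \frac{1}{8}$)
$\frac{1}{t{\left(s{\left(-8,-13 \right)} \right)} - 36754} = \frac{1}{- \frac{1}{8} - 36754} = \frac{1}{- \frac{294033}{8}} = - \frac{8}{294033}$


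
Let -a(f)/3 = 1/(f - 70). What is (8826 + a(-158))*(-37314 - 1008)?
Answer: -12852758097/38 ≈ -3.3823e+8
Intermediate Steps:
a(f) = -3/(-70 + f) (a(f) = -3/(f - 70) = -3/(-70 + f))
(8826 + a(-158))*(-37314 - 1008) = (8826 - 3/(-70 - 158))*(-37314 - 1008) = (8826 - 3/(-228))*(-38322) = (8826 - 3*(-1/228))*(-38322) = (8826 + 1/76)*(-38322) = (670777/76)*(-38322) = -12852758097/38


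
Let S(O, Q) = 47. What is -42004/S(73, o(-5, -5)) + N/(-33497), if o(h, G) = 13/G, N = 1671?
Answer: -1407086525/1574359 ≈ -893.75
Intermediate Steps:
-42004/S(73, o(-5, -5)) + N/(-33497) = -42004/47 + 1671/(-33497) = -42004*1/47 + 1671*(-1/33497) = -42004/47 - 1671/33497 = -1407086525/1574359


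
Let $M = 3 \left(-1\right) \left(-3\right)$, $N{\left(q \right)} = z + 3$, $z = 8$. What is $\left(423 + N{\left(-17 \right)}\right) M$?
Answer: $3906$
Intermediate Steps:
$N{\left(q \right)} = 11$ ($N{\left(q \right)} = 8 + 3 = 11$)
$M = 9$ ($M = \left(-3\right) \left(-3\right) = 9$)
$\left(423 + N{\left(-17 \right)}\right) M = \left(423 + 11\right) 9 = 434 \cdot 9 = 3906$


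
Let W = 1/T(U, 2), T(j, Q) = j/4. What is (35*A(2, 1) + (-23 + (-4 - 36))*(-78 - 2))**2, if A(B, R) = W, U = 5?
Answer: 25684624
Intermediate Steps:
T(j, Q) = j/4 (T(j, Q) = j*(1/4) = j/4)
W = 4/5 (W = 1/((1/4)*5) = 1/(5/4) = 4/5 ≈ 0.80000)
A(B, R) = 4/5
(35*A(2, 1) + (-23 + (-4 - 36))*(-78 - 2))**2 = (35*(4/5) + (-23 + (-4 - 36))*(-78 - 2))**2 = (28 + (-23 - 40)*(-80))**2 = (28 - 63*(-80))**2 = (28 + 5040)**2 = 5068**2 = 25684624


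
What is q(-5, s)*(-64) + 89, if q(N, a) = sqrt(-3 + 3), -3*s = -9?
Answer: 89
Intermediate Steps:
s = 3 (s = -1/3*(-9) = 3)
q(N, a) = 0 (q(N, a) = sqrt(0) = 0)
q(-5, s)*(-64) + 89 = 0*(-64) + 89 = 0 + 89 = 89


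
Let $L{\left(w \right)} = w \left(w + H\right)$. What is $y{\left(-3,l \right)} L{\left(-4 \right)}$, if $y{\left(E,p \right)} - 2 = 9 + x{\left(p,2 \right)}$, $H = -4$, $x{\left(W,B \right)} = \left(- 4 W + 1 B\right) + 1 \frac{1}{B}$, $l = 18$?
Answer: $-1872$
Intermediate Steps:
$x{\left(W,B \right)} = B + \frac{1}{B} - 4 W$ ($x{\left(W,B \right)} = \left(- 4 W + B\right) + \frac{1}{B} = \left(B - 4 W\right) + \frac{1}{B} = B + \frac{1}{B} - 4 W$)
$y{\left(E,p \right)} = \frac{27}{2} - 4 p$ ($y{\left(E,p \right)} = 2 + \left(9 + \left(2 + \frac{1}{2} - 4 p\right)\right) = 2 + \left(9 - \left(- \frac{5}{2} + 4 p\right)\right) = 2 - \left(- \frac{23}{2} + 4 p\right) = \frac{27}{2} - 4 p$)
$L{\left(w \right)} = w \left(-4 + w\right)$ ($L{\left(w \right)} = w \left(w - 4\right) = w \left(-4 + w\right)$)
$y{\left(-3,l \right)} L{\left(-4 \right)} = \left(\frac{27}{2} - 72\right) \left(- 4 \left(-4 - 4\right)\right) = \left(\frac{27}{2} - 72\right) \left(\left(-4\right) \left(-8\right)\right) = \left(- \frac{117}{2}\right) 32 = -1872$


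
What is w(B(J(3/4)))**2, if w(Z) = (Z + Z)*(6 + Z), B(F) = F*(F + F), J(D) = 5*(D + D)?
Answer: 2843555625/4 ≈ 7.1089e+8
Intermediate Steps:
J(D) = 10*D (J(D) = 5*(2*D) = 10*D)
B(F) = 2*F**2 (B(F) = F*(2*F) = 2*F**2)
w(Z) = 2*Z*(6 + Z) (w(Z) = (2*Z)*(6 + Z) = 2*Z*(6 + Z))
w(B(J(3/4)))**2 = (2*(2*(10*(3/4))**2)*(6 + 2*(10*(3/4))**2))**2 = (2*(2*(15/2)**2)*(6 + 2*(15/2)**2))**2 = (2*(2*(225/4))*(6 + 2*(225/4)))**2 = (2*(225/2)*(6 + 225/2))**2 = (2*(225/2)*(237/2))**2 = (53325/2)**2 = 2843555625/4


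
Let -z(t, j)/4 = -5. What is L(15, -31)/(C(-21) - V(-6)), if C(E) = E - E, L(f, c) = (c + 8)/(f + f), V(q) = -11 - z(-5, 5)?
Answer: -23/930 ≈ -0.024731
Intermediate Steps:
z(t, j) = 20 (z(t, j) = -4*(-5) = 20)
V(q) = -31 (V(q) = -11 - 1*20 = -11 - 20 = -31)
L(f, c) = (8 + c)/(2*f) (L(f, c) = (8 + c)/((2*f)) = (8 + c)*(1/(2*f)) = (8 + c)/(2*f))
C(E) = 0
L(15, -31)/(C(-21) - V(-6)) = ((½)*(8 - 31)/15)/(0 - 1*(-31)) = ((½)*(1/15)*(-23))/(0 + 31) = -23/30/31 = -23/30*1/31 = -23/930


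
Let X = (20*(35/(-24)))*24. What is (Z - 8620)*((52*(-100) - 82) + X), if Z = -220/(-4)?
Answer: 51235830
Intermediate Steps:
Z = 55 (Z = -1/4*(-220) = 55)
X = -700 (X = (20*(35*(-1/24)))*24 = (20*(-35/24))*24 = -175/6*24 = -700)
(Z - 8620)*((52*(-100) - 82) + X) = (55 - 8620)*((52*(-100) - 82) - 700) = -8565*((-5200 - 82) - 700) = -8565*(-5282 - 700) = -8565*(-5982) = 51235830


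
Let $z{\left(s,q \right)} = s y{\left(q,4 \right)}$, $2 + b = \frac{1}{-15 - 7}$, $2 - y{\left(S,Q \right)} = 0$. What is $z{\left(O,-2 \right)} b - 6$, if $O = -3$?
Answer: $\frac{69}{11} \approx 6.2727$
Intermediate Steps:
$y{\left(S,Q \right)} = 2$ ($y{\left(S,Q \right)} = 2 - 0 = 2 + 0 = 2$)
$b = - \frac{45}{22}$ ($b = -2 + \frac{1}{-15 - 7} = -2 + \frac{1}{-22} = -2 - \frac{1}{22} = - \frac{45}{22} \approx -2.0455$)
$z{\left(s,q \right)} = 2 s$ ($z{\left(s,q \right)} = s 2 = 2 s$)
$z{\left(O,-2 \right)} b - 6 = 2 \left(-3\right) \left(- \frac{45}{22}\right) - 6 = \left(-6\right) \left(- \frac{45}{22}\right) - 6 = \frac{135}{11} - 6 = \frac{69}{11}$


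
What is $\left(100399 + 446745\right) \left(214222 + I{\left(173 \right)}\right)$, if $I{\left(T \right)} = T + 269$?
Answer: $117452119616$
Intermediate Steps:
$I{\left(T \right)} = 269 + T$
$\left(100399 + 446745\right) \left(214222 + I{\left(173 \right)}\right) = \left(100399 + 446745\right) \left(214222 + \left(269 + 173\right)\right) = 547144 \left(214222 + 442\right) = 547144 \cdot 214664 = 117452119616$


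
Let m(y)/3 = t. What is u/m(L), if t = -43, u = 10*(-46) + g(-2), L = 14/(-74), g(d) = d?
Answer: 154/43 ≈ 3.5814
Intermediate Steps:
L = -7/37 (L = 14*(-1/74) = -7/37 ≈ -0.18919)
u = -462 (u = 10*(-46) - 2 = -460 - 2 = -462)
m(y) = -129 (m(y) = 3*(-43) = -129)
u/m(L) = -462/(-129) = -462*(-1/129) = 154/43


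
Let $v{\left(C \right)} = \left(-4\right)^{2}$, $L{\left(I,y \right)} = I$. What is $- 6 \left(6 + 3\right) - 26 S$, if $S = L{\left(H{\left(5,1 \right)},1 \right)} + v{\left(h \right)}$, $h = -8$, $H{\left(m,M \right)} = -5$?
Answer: $-340$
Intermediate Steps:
$v{\left(C \right)} = 16$
$S = 11$ ($S = -5 + 16 = 11$)
$- 6 \left(6 + 3\right) - 26 S = - 6 \left(6 + 3\right) - 286 = \left(-6\right) 9 - 286 = -54 - 286 = -340$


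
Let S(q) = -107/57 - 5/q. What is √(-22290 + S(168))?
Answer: I*√6309144674/532 ≈ 149.3*I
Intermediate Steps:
S(q) = -107/57 - 5/q (S(q) = -107*1/57 - 5/q = -107/57 - 5/q)
√(-22290 + S(168)) = √(-22290 + (-107/57 - 5/168)) = √(-22290 - 2029/1064) = √(-23718589/1064) = I*√6309144674/532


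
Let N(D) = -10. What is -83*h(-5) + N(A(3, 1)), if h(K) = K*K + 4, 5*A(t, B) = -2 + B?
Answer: -2417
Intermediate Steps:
A(t, B) = -2/5 + B/5 (A(t, B) = (-2 + B)/5 = -2/5 + B/5)
h(K) = 4 + K**2 (h(K) = K**2 + 4 = 4 + K**2)
-83*h(-5) + N(A(3, 1)) = -83*(4 + (-5)**2) - 10 = -83*(4 + 25) - 10 = -83*29 - 10 = -2407 - 10 = -2417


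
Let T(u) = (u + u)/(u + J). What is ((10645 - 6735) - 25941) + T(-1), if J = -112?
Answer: -2489501/113 ≈ -22031.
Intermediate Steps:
T(u) = 2*u/(-112 + u) (T(u) = (u + u)/(u - 112) = (2*u)/(-112 + u) = 2*u/(-112 + u))
((10645 - 6735) - 25941) + T(-1) = ((10645 - 6735) - 25941) + 2*(-1)/(-112 - 1) = (3910 - 25941) + 2*(-1)/(-113) = -22031 + 2*(-1)*(-1/113) = -22031 + 2/113 = -2489501/113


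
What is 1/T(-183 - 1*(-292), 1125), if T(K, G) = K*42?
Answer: 1/4578 ≈ 0.00021844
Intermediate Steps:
T(K, G) = 42*K
1/T(-183 - 1*(-292), 1125) = 1/(42*(-183 - 1*(-292))) = 1/(42*(-183 + 292)) = 1/(42*109) = 1/4578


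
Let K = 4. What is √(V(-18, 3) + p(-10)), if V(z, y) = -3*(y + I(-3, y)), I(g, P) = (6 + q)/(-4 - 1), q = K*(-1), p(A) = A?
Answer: I*√445/5 ≈ 4.219*I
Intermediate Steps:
q = -4 (q = 4*(-1) = -4)
I(g, P) = -⅖ (I(g, P) = (6 - 4)/(-4 - 1) = 2/(-5) = 2*(-⅕) = -⅖)
V(z, y) = 6/5 - 3*y (V(z, y) = -3*(y - ⅖) = -3*(-⅖ + y) = 6/5 - 3*y)
√(V(-18, 3) + p(-10)) = √((6/5 - 3*3) - 10) = √((6/5 - 9) - 10) = √(-39/5 - 10) = √(-89/5) = I*√445/5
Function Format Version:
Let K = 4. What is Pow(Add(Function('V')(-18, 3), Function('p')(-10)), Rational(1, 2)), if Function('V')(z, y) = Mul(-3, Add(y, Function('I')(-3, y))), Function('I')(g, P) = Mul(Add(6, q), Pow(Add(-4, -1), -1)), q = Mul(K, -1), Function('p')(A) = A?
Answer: Mul(Rational(1, 5), I, Pow(445, Rational(1, 2))) ≈ Mul(4.2190, I)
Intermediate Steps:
q = -4 (q = Mul(4, -1) = -4)
Function('I')(g, P) = Rational(-2, 5) (Function('I')(g, P) = Mul(Add(6, -4), Pow(Add(-4, -1), -1)) = Mul(2, Pow(-5, -1)) = Mul(2, Rational(-1, 5)) = Rational(-2, 5))
Function('V')(z, y) = Add(Rational(6, 5), Mul(-3, y)) (Function('V')(z, y) = Mul(-3, Add(y, Rational(-2, 5))) = Mul(-3, Add(Rational(-2, 5), y)) = Add(Rational(6, 5), Mul(-3, y)))
Pow(Add(Function('V')(-18, 3), Function('p')(-10)), Rational(1, 2)) = Pow(Add(Add(Rational(6, 5), Mul(-3, 3)), -10), Rational(1, 2)) = Pow(Add(Add(Rational(6, 5), -9), -10), Rational(1, 2)) = Pow(Add(Rational(-39, 5), -10), Rational(1, 2)) = Pow(Rational(-89, 5), Rational(1, 2)) = Mul(Rational(1, 5), I, Pow(445, Rational(1, 2)))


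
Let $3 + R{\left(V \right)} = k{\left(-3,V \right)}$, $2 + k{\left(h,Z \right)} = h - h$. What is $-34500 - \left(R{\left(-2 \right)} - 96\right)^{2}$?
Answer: $-44701$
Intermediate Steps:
$k{\left(h,Z \right)} = -2$ ($k{\left(h,Z \right)} = -2 + \left(h - h\right) = -2 + 0 = -2$)
$R{\left(V \right)} = -5$ ($R{\left(V \right)} = -3 - 2 = -5$)
$-34500 - \left(R{\left(-2 \right)} - 96\right)^{2} = -34500 - \left(-5 - 96\right)^{2} = -34500 - \left(-101\right)^{2} = -34500 - 10201 = -44701$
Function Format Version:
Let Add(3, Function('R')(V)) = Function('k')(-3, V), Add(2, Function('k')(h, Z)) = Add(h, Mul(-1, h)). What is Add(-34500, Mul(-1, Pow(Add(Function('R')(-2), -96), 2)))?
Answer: -44701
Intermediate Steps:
Function('k')(h, Z) = -2 (Function('k')(h, Z) = Add(-2, Add(h, Mul(-1, h))) = Add(-2, 0) = -2)
Function('R')(V) = -5 (Function('R')(V) = Add(-3, -2) = -5)
Add(-34500, Mul(-1, Pow(Add(Function('R')(-2), -96), 2))) = Add(-34500, Mul(-1, Pow(Add(-5, -96), 2))) = Add(-34500, Mul(-1, Pow(-101, 2))) = Add(-34500, Mul(-1, 10201)) = Add(-34500, -10201) = -44701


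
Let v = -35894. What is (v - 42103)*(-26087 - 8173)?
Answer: 2672177220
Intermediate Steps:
(v - 42103)*(-26087 - 8173) = (-35894 - 42103)*(-26087 - 8173) = -77997*(-34260) = 2672177220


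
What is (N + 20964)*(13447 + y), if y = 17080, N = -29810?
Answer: -270041842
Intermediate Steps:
(N + 20964)*(13447 + y) = (-29810 + 20964)*(13447 + 17080) = -8846*30527 = -270041842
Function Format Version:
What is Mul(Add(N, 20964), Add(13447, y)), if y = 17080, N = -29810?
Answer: -270041842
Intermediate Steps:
Mul(Add(N, 20964), Add(13447, y)) = Mul(Add(-29810, 20964), Add(13447, 17080)) = Mul(-8846, 30527) = -270041842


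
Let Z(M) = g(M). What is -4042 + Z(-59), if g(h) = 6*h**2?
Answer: 16844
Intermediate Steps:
Z(M) = 6*M**2
-4042 + Z(-59) = -4042 + 6*(-59)**2 = -4042 + 6*3481 = -4042 + 20886 = 16844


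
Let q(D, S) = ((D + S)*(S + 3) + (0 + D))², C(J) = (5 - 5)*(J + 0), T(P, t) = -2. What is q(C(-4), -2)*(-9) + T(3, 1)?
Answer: -38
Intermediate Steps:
C(J) = 0 (C(J) = 0*J = 0)
q(D, S) = (D + (3 + S)*(D + S))² (q(D, S) = ((D + S)*(3 + S) + D)² = ((3 + S)*(D + S) + D)² = (D + (3 + S)*(D + S))²)
q(C(-4), -2)*(-9) + T(3, 1) = ((-2)² + 3*(-2) + 4*0 + 0*(-2))²*(-9) - 2 = (4 - 6 + 0 + 0)²*(-9) - 2 = (-2)²*(-9) - 2 = 4*(-9) - 2 = -36 - 2 = -38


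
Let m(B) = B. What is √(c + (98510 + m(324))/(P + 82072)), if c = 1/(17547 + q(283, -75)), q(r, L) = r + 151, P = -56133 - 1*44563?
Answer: I*√9298705474374630/41859768 ≈ 2.3036*I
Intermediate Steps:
P = -100696 (P = -56133 - 44563 = -100696)
q(r, L) = 151 + r
c = 1/17981 (c = 1/(17547 + (151 + 283)) = 1/(17547 + 434) = 1/17981 ≈ 5.5614e-5)
√(c + (98510 + m(324))/(P + 82072)) = √(1/17981 + (98510 + 324)/(-100696 + 82072)) = √(1/17981 + 98834/(-18624)) = √(1/17981 + 98834*(-1/18624)) = √(1/17981 - 49417/9312) = √(-888557765/167439072) = I*√9298705474374630/41859768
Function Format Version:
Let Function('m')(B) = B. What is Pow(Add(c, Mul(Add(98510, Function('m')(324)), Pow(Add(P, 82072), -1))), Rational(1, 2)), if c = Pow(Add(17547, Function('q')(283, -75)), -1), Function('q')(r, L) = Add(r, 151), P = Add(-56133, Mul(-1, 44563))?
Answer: Mul(Rational(1, 41859768), I, Pow(9298705474374630, Rational(1, 2))) ≈ Mul(2.3036, I)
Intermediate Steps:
P = -100696 (P = Add(-56133, -44563) = -100696)
Function('q')(r, L) = Add(151, r)
c = Rational(1, 17981) (c = Pow(Add(17547, Add(151, 283)), -1) = Pow(Add(17547, 434), -1) = Pow(17981, -1) = Rational(1, 17981) ≈ 5.5614e-5)
Pow(Add(c, Mul(Add(98510, Function('m')(324)), Pow(Add(P, 82072), -1))), Rational(1, 2)) = Pow(Add(Rational(1, 17981), Mul(Add(98510, 324), Pow(Add(-100696, 82072), -1))), Rational(1, 2)) = Pow(Add(Rational(1, 17981), Mul(98834, Pow(-18624, -1))), Rational(1, 2)) = Pow(Add(Rational(1, 17981), Mul(98834, Rational(-1, 18624))), Rational(1, 2)) = Pow(Add(Rational(1, 17981), Rational(-49417, 9312)), Rational(1, 2)) = Pow(Rational(-888557765, 167439072), Rational(1, 2)) = Mul(Rational(1, 41859768), I, Pow(9298705474374630, Rational(1, 2)))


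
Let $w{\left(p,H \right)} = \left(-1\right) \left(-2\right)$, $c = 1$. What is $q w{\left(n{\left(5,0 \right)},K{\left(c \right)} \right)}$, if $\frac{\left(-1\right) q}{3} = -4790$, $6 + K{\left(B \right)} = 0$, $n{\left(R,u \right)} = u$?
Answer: $28740$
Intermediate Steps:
$K{\left(B \right)} = -6$ ($K{\left(B \right)} = -6 + 0 = -6$)
$w{\left(p,H \right)} = 2$
$q = 14370$ ($q = \left(-3\right) \left(-4790\right) = 14370$)
$q w{\left(n{\left(5,0 \right)},K{\left(c \right)} \right)} = 14370 \cdot 2 = 28740$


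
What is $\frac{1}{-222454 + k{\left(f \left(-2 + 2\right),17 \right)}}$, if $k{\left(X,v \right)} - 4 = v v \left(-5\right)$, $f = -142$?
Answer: $- \frac{1}{223895} \approx -4.4664 \cdot 10^{-6}$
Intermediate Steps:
$k{\left(X,v \right)} = 4 - 5 v^{2}$ ($k{\left(X,v \right)} = 4 + v v \left(-5\right) = 4 + v \left(- 5 v\right) = 4 - 5 v^{2}$)
$\frac{1}{-222454 + k{\left(f \left(-2 + 2\right),17 \right)}} = \frac{1}{-222454 + \left(4 - 5 \cdot 17^{2}\right)} = \frac{1}{-222454 + \left(4 - 1445\right)} = \frac{1}{-222454 - 1441} = \frac{1}{-223895} = - \frac{1}{223895}$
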